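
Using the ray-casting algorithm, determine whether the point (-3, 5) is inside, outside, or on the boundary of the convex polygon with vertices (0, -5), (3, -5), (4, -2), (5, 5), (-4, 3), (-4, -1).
The point (-3, 5) lies strictly outside the polygon

Cast a horizontal ray to the right from the query point and count how many polygon edges it crosses (each edge strictly once or zero times, handled with the usual half-open convention). 
Parity of crossings → even ⇒ outside.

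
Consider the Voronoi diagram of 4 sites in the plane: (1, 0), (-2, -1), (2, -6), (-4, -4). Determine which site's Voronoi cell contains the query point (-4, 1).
Nearest site = (-2, -1)

The Voronoi cell of site s contains exactly those query points closer to s than to any other site. Compute squared distances from q = (-4, 1) to each site:
  (-2 − -4)² + (-1 − 1)² = 8
  (-4 − -4)² + (-4 − 1)² = 25
  (1 − -4)² + (0 − 1)² = 26
  (2 − -4)² + (-6 − 1)² = 85
Minimum is attained by (-2, -1), so q lies in its Voronoi cell.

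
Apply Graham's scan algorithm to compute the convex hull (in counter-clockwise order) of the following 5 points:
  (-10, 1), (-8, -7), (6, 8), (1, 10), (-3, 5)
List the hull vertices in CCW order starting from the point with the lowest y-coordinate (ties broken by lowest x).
Hull (CCW) = [(-8, -7), (6, 8), (1, 10), (-10, 1)]

Graham scan procedure:
  1. Find the pivot p₀ = point with lowest y (tie → lowest x): (-8, -7).
  2. Sort the remaining points by polar angle around p₀.
  3. Walk through sorted points, maintaining a stack; pop the top while the last three entries make a non-left turn (cross product ≤ 0).
  4. Final stack is the convex hull in CCW order: (-8, -7), (6, 8), (1, 10), (-10, 1).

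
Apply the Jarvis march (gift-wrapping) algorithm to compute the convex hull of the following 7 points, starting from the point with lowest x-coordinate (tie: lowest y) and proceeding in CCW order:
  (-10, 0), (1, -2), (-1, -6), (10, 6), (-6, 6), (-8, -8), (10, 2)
Hull (CCW) = [(-10, 0), (-8, -8), (-1, -6), (10, 2), (10, 6), (-6, 6)]

Jarvis march: at each step, from the current hull vertex p, select the next vertex q as the point such that every other point lies strictly to the left of (or on) the directed line p → q. (Equivalently: for every other point r, the cross product (q − p) × (r − p) ≥ 0.)
Starting point (lowest x, tie lowest y): (-10, 0). Wrap until returning to start. Resulting hull: (-10, 0), (-8, -8), (-1, -6), (10, 2), (10, 6), (-6, 6).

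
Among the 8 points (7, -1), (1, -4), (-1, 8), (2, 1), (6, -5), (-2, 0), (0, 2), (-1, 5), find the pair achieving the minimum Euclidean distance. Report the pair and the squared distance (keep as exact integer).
Pair = ((2, 1), (0, 2)); squared distance = 5

Compute all C(8, 2) = 28 pairwise squared distances (x_i − x_j)² + (y_i − y_j)². The minimum is 5, attained by the pair ((2, 1), (0, 2)).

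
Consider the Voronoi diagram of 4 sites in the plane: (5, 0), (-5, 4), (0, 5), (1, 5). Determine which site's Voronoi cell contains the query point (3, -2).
Nearest site = (5, 0)

The Voronoi cell of site s contains exactly those query points closer to s than to any other site. Compute squared distances from q = (3, -2) to each site:
  (5 − 3)² + (0 − -2)² = 8
  (1 − 3)² + (5 − -2)² = 53
  (0 − 3)² + (5 − -2)² = 58
  (-5 − 3)² + (4 − -2)² = 100
Minimum is attained by (5, 0), so q lies in its Voronoi cell.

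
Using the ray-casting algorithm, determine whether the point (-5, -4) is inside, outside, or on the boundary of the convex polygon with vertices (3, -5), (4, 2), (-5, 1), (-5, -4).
The point (-5, -4) lies on the polygon boundary

Boundary check: the query satisfies the collinearity and bounding-box conditions for some polygon edge, so it lies exactly on the boundary.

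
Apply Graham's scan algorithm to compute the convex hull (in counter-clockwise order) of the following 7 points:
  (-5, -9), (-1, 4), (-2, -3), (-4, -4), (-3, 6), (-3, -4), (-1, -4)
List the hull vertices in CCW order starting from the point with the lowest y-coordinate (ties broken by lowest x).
Hull (CCW) = [(-5, -9), (-1, -4), (-1, 4), (-3, 6)]

Graham scan procedure:
  1. Find the pivot p₀ = point with lowest y (tie → lowest x): (-5, -9).
  2. Sort the remaining points by polar angle around p₀.
  3. Walk through sorted points, maintaining a stack; pop the top while the last three entries make a non-left turn (cross product ≤ 0).
  4. Final stack is the convex hull in CCW order: (-5, -9), (-1, -4), (-1, 4), (-3, 6).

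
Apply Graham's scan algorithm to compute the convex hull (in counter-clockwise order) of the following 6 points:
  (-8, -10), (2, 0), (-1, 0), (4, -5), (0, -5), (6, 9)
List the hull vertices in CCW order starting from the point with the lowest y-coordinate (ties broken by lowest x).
Hull (CCW) = [(-8, -10), (4, -5), (6, 9), (-1, 0)]

Graham scan procedure:
  1. Find the pivot p₀ = point with lowest y (tie → lowest x): (-8, -10).
  2. Sort the remaining points by polar angle around p₀.
  3. Walk through sorted points, maintaining a stack; pop the top while the last three entries make a non-left turn (cross product ≤ 0).
  4. Final stack is the convex hull in CCW order: (-8, -10), (4, -5), (6, 9), (-1, 0).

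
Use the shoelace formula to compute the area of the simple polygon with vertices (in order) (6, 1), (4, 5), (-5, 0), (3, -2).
Area = 38

Shoelace formula: Area = (1/2) |Σ_i (x_i · y_{i+1} − x_{i+1} · y_i)| (indices mod n). Compute each cross term:
  (6)(5) − (4)(1) = 26
  (4)(0) − (-5)(5) = 25
  (-5)(-2) − (3)(0) = 10
  (3)(1) − (6)(-2) = 15
Sum = 76, so (signed) Area = 76/2 = 38, |Area| = 38.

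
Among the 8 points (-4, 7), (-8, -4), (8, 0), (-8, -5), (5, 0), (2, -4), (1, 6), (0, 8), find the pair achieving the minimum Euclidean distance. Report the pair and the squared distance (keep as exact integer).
Pair = ((-8, -4), (-8, -5)); squared distance = 1

Compute all C(8, 2) = 28 pairwise squared distances (x_i − x_j)² + (y_i − y_j)². The minimum is 1, attained by the pair ((-8, -4), (-8, -5)).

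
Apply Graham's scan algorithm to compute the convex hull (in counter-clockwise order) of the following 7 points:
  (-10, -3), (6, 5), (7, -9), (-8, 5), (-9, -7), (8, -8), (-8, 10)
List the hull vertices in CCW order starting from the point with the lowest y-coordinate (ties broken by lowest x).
Hull (CCW) = [(7, -9), (8, -8), (6, 5), (-8, 10), (-10, -3), (-9, -7)]

Graham scan procedure:
  1. Find the pivot p₀ = point with lowest y (tie → lowest x): (7, -9).
  2. Sort the remaining points by polar angle around p₀.
  3. Walk through sorted points, maintaining a stack; pop the top while the last three entries make a non-left turn (cross product ≤ 0).
  4. Final stack is the convex hull in CCW order: (7, -9), (8, -8), (6, 5), (-8, 10), (-10, -3), (-9, -7).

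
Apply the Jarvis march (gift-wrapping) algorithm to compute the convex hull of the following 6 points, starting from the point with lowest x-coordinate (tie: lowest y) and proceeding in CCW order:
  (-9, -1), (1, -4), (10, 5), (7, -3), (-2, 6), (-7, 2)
Hull (CCW) = [(-9, -1), (1, -4), (7, -3), (10, 5), (-2, 6), (-7, 2)]

Jarvis march: at each step, from the current hull vertex p, select the next vertex q as the point such that every other point lies strictly to the left of (or on) the directed line p → q. (Equivalently: for every other point r, the cross product (q − p) × (r − p) ≥ 0.)
Starting point (lowest x, tie lowest y): (-9, -1). Wrap until returning to start. Resulting hull: (-9, -1), (1, -4), (7, -3), (10, 5), (-2, 6), (-7, 2).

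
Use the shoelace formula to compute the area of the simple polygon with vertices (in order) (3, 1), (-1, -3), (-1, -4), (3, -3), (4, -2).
Area = 12

Shoelace formula: Area = (1/2) |Σ_i (x_i · y_{i+1} − x_{i+1} · y_i)| (indices mod n). Compute each cross term:
  (3)(-3) − (-1)(1) = -8
  (-1)(-4) − (-1)(-3) = 1
  (-1)(-3) − (3)(-4) = 15
  (3)(-2) − (4)(-3) = 6
  (4)(1) − (3)(-2) = 10
Sum = 24, so (signed) Area = 24/2 = 12, |Area| = 12.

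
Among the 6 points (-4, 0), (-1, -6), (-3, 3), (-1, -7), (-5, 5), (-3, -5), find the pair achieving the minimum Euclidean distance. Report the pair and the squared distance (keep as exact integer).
Pair = ((-1, -6), (-1, -7)); squared distance = 1

Compute all C(6, 2) = 15 pairwise squared distances (x_i − x_j)² + (y_i − y_j)². The minimum is 1, attained by the pair ((-1, -6), (-1, -7)).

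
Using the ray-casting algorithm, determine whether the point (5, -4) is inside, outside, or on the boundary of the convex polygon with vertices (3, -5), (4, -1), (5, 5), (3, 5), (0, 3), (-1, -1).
The point (5, -4) lies strictly outside the polygon

Cast a horizontal ray to the right from the query point and count how many polygon edges it crosses (each edge strictly once or zero times, handled with the usual half-open convention). 
Parity of crossings → even ⇒ outside.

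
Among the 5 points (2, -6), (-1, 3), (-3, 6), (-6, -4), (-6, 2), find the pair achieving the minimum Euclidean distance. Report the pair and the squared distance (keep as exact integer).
Pair = ((-1, 3), (-3, 6)); squared distance = 13

Compute all C(5, 2) = 10 pairwise squared distances (x_i − x_j)² + (y_i − y_j)². The minimum is 13, attained by the pair ((-1, 3), (-3, 6)).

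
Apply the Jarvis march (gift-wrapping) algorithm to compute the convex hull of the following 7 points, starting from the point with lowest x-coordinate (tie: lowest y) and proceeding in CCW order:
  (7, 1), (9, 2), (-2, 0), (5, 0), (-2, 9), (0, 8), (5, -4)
Hull (CCW) = [(-2, 0), (5, -4), (9, 2), (0, 8), (-2, 9)]

Jarvis march: at each step, from the current hull vertex p, select the next vertex q as the point such that every other point lies strictly to the left of (or on) the directed line p → q. (Equivalently: for every other point r, the cross product (q − p) × (r − p) ≥ 0.)
Starting point (lowest x, tie lowest y): (-2, 0). Wrap until returning to start. Resulting hull: (-2, 0), (5, -4), (9, 2), (0, 8), (-2, 9).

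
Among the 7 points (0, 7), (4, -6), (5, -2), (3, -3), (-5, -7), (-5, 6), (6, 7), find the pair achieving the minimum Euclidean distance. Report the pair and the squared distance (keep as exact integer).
Pair = ((5, -2), (3, -3)); squared distance = 5

Compute all C(7, 2) = 21 pairwise squared distances (x_i − x_j)² + (y_i − y_j)². The minimum is 5, attained by the pair ((5, -2), (3, -3)).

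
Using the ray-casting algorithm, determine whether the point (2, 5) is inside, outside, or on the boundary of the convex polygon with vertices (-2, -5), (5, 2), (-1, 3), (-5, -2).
The point (2, 5) lies strictly outside the polygon

Cast a horizontal ray to the right from the query point and count how many polygon edges it crosses (each edge strictly once or zero times, handled with the usual half-open convention). 
Parity of crossings → even ⇒ outside.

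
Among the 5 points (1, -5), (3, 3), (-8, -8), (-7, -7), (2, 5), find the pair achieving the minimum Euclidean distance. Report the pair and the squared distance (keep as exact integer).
Pair = ((-8, -8), (-7, -7)); squared distance = 2

Compute all C(5, 2) = 10 pairwise squared distances (x_i − x_j)² + (y_i − y_j)². The minimum is 2, attained by the pair ((-8, -8), (-7, -7)).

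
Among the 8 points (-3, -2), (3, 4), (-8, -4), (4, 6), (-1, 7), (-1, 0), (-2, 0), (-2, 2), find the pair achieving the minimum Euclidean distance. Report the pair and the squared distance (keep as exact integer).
Pair = ((-1, 0), (-2, 0)); squared distance = 1

Compute all C(8, 2) = 28 pairwise squared distances (x_i − x_j)² + (y_i − y_j)². The minimum is 1, attained by the pair ((-1, 0), (-2, 0)).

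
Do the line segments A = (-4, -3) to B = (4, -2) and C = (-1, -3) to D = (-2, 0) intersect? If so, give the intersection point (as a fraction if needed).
Yes; intersection at (-28/25, -66/25) (t = 9/25 on AB, s = 3/25 on CD)

Parametrize AB as A + t(B − A) = (-4 + 8 t, -3 + 1 t) and CD as C + s(D − C) = (-1 + -1 s, -3 + 3 s). Solve the linear system for (t, s). Determinant = -25 ≠ 0, so a unique intersection of the containing lines exists. Solution: t = 9/25, s = 3/25 — both in [0, 1], so the segments cross. Intersection point: (-28/25, -66/25).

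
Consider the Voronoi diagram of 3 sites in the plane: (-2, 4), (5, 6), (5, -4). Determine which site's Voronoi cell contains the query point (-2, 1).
Nearest site = (-2, 4)

The Voronoi cell of site s contains exactly those query points closer to s than to any other site. Compute squared distances from q = (-2, 1) to each site:
  (-2 − -2)² + (4 − 1)² = 9
  (5 − -2)² + (-4 − 1)² = 74
  (5 − -2)² + (6 − 1)² = 74
Minimum is attained by (-2, 4), so q lies in its Voronoi cell.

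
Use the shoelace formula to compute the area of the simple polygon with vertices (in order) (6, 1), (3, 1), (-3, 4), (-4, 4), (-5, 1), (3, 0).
Area = 19

Shoelace formula: Area = (1/2) |Σ_i (x_i · y_{i+1} − x_{i+1} · y_i)| (indices mod n). Compute each cross term:
  (6)(1) − (3)(1) = 3
  (3)(4) − (-3)(1) = 15
  (-3)(4) − (-4)(4) = 4
  (-4)(1) − (-5)(4) = 16
  (-5)(0) − (3)(1) = -3
  (3)(1) − (6)(0) = 3
Sum = 38, so (signed) Area = 38/2 = 19, |Area| = 19.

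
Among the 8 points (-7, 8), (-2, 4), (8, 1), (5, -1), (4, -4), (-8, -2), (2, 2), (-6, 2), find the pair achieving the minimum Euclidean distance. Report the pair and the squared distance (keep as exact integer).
Pair = ((5, -1), (4, -4)); squared distance = 10

Compute all C(8, 2) = 28 pairwise squared distances (x_i − x_j)² + (y_i − y_j)². The minimum is 10, attained by the pair ((5, -1), (4, -4)).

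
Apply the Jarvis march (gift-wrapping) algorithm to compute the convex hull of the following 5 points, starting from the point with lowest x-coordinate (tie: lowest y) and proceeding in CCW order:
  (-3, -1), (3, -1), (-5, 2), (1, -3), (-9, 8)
Hull (CCW) = [(-9, 8), (-3, -1), (1, -3), (3, -1)]

Jarvis march: at each step, from the current hull vertex p, select the next vertex q as the point such that every other point lies strictly to the left of (or on) the directed line p → q. (Equivalently: for every other point r, the cross product (q − p) × (r − p) ≥ 0.)
Starting point (lowest x, tie lowest y): (-9, 8). Wrap until returning to start. Resulting hull: (-9, 8), (-3, -1), (1, -3), (3, -1).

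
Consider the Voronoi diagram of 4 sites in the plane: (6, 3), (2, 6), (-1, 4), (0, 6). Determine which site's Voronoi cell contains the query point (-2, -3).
Nearest site = (-1, 4)

The Voronoi cell of site s contains exactly those query points closer to s than to any other site. Compute squared distances from q = (-2, -3) to each site:
  (-1 − -2)² + (4 − -3)² = 50
  (0 − -2)² + (6 − -3)² = 85
  (2 − -2)² + (6 − -3)² = 97
  (6 − -2)² + (3 − -3)² = 100
Minimum is attained by (-1, 4), so q lies in its Voronoi cell.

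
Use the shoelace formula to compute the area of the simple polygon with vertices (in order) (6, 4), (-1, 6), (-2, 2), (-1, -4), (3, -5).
Area = 119/2

Shoelace formula: Area = (1/2) |Σ_i (x_i · y_{i+1} − x_{i+1} · y_i)| (indices mod n). Compute each cross term:
  (6)(6) − (-1)(4) = 40
  (-1)(2) − (-2)(6) = 10
  (-2)(-4) − (-1)(2) = 10
  (-1)(-5) − (3)(-4) = 17
  (3)(4) − (6)(-5) = 42
Sum = 119, so (signed) Area = 119/2 = 119/2, |Area| = 119/2.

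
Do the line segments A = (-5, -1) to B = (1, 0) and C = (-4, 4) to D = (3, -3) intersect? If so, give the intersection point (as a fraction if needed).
Yes; intersection at (1/7, -1/7) (t = 6/7 on AB, s = 29/49 on CD)

Parametrize AB as A + t(B − A) = (-5 + 6 t, -1 + 1 t) and CD as C + s(D − C) = (-4 + 7 s, 4 + -7 s). Solve the linear system for (t, s). Determinant = 49 ≠ 0, so a unique intersection of the containing lines exists. Solution: t = 6/7, s = 29/49 — both in [0, 1], so the segments cross. Intersection point: (1/7, -1/7).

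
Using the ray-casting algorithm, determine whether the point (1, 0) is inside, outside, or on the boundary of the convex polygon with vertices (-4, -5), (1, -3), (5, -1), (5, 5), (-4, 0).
The point (1, 0) lies strictly inside the polygon

Cast a horizontal ray to the right from the query point and count how many polygon edges it crosses (each edge strictly once or zero times, handled with the usual half-open convention). 
Parity of crossings → odd ⇒ inside.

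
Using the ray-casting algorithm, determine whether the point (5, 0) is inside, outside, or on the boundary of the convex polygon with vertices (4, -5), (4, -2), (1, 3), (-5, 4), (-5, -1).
The point (5, 0) lies strictly outside the polygon

Cast a horizontal ray to the right from the query point and count how many polygon edges it crosses (each edge strictly once or zero times, handled with the usual half-open convention). 
Parity of crossings → even ⇒ outside.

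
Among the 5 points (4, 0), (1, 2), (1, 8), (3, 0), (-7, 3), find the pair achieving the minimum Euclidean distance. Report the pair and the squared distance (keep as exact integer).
Pair = ((4, 0), (3, 0)); squared distance = 1

Compute all C(5, 2) = 10 pairwise squared distances (x_i − x_j)² + (y_i − y_j)². The minimum is 1, attained by the pair ((4, 0), (3, 0)).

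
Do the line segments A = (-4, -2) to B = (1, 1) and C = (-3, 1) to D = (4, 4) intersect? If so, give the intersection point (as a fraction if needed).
No (intersection of containing lines falls outside at least one segment)

Parametrize and solve: t = 3, s = 2. At least one of these is outside [0, 1], so the segments do not intersect.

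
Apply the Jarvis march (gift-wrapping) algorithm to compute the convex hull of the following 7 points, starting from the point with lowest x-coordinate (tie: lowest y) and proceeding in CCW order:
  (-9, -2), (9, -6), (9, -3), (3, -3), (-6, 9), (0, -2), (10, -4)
Hull (CCW) = [(-9, -2), (9, -6), (10, -4), (9, -3), (-6, 9)]

Jarvis march: at each step, from the current hull vertex p, select the next vertex q as the point such that every other point lies strictly to the left of (or on) the directed line p → q. (Equivalently: for every other point r, the cross product (q − p) × (r − p) ≥ 0.)
Starting point (lowest x, tie lowest y): (-9, -2). Wrap until returning to start. Resulting hull: (-9, -2), (9, -6), (10, -4), (9, -3), (-6, 9).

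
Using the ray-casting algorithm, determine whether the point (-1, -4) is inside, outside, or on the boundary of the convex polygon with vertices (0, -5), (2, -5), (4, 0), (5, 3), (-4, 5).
The point (-1, -4) lies strictly outside the polygon

Cast a horizontal ray to the right from the query point and count how many polygon edges it crosses (each edge strictly once or zero times, handled with the usual half-open convention). 
Parity of crossings → even ⇒ outside.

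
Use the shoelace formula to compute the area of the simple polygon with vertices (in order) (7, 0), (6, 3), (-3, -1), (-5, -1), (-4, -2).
Area = 21

Shoelace formula: Area = (1/2) |Σ_i (x_i · y_{i+1} − x_{i+1} · y_i)| (indices mod n). Compute each cross term:
  (7)(3) − (6)(0) = 21
  (6)(-1) − (-3)(3) = 3
  (-3)(-1) − (-5)(-1) = -2
  (-5)(-2) − (-4)(-1) = 6
  (-4)(0) − (7)(-2) = 14
Sum = 42, so (signed) Area = 42/2 = 21, |Area| = 21.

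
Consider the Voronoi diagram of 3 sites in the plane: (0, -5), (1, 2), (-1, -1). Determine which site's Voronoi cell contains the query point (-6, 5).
Nearest site = (1, 2)

The Voronoi cell of site s contains exactly those query points closer to s than to any other site. Compute squared distances from q = (-6, 5) to each site:
  (1 − -6)² + (2 − 5)² = 58
  (-1 − -6)² + (-1 − 5)² = 61
  (0 − -6)² + (-5 − 5)² = 136
Minimum is attained by (1, 2), so q lies in its Voronoi cell.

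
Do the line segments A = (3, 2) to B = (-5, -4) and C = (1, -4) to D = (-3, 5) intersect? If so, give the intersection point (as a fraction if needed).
Yes; intersection at (-1/2, -5/8) (t = 7/16 on AB, s = 3/8 on CD)

Parametrize AB as A + t(B − A) = (3 + -8 t, 2 + -6 t) and CD as C + s(D − C) = (1 + -4 s, -4 + 9 s). Solve the linear system for (t, s). Determinant = 96 ≠ 0, so a unique intersection of the containing lines exists. Solution: t = 7/16, s = 3/8 — both in [0, 1], so the segments cross. Intersection point: (-1/2, -5/8).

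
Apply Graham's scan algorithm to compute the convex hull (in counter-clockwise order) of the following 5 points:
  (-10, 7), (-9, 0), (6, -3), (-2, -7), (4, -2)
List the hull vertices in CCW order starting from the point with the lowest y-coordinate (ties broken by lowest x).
Hull (CCW) = [(-2, -7), (6, -3), (-10, 7), (-9, 0)]

Graham scan procedure:
  1. Find the pivot p₀ = point with lowest y (tie → lowest x): (-2, -7).
  2. Sort the remaining points by polar angle around p₀.
  3. Walk through sorted points, maintaining a stack; pop the top while the last three entries make a non-left turn (cross product ≤ 0).
  4. Final stack is the convex hull in CCW order: (-2, -7), (6, -3), (-10, 7), (-9, 0).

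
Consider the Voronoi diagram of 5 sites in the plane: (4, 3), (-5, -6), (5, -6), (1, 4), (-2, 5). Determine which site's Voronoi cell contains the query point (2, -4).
Nearest site = (5, -6)

The Voronoi cell of site s contains exactly those query points closer to s than to any other site. Compute squared distances from q = (2, -4) to each site:
  (5 − 2)² + (-6 − -4)² = 13
  (-5 − 2)² + (-6 − -4)² = 53
  (4 − 2)² + (3 − -4)² = 53
  (1 − 2)² + (4 − -4)² = 65
  (-2 − 2)² + (5 − -4)² = 97
Minimum is attained by (5, -6), so q lies in its Voronoi cell.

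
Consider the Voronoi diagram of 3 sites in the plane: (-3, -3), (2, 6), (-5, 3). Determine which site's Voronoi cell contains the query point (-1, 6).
Nearest site = (2, 6)

The Voronoi cell of site s contains exactly those query points closer to s than to any other site. Compute squared distances from q = (-1, 6) to each site:
  (2 − -1)² + (6 − 6)² = 9
  (-5 − -1)² + (3 − 6)² = 25
  (-3 − -1)² + (-3 − 6)² = 85
Minimum is attained by (2, 6), so q lies in its Voronoi cell.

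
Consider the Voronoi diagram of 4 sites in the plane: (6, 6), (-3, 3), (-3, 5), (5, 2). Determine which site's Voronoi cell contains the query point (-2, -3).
Nearest site = (-3, 3)

The Voronoi cell of site s contains exactly those query points closer to s than to any other site. Compute squared distances from q = (-2, -3) to each site:
  (-3 − -2)² + (3 − -3)² = 37
  (-3 − -2)² + (5 − -3)² = 65
  (5 − -2)² + (2 − -3)² = 74
  (6 − -2)² + (6 − -3)² = 145
Minimum is attained by (-3, 3), so q lies in its Voronoi cell.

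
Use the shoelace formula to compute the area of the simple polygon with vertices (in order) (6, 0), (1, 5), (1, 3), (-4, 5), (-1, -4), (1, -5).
Area = 105/2

Shoelace formula: Area = (1/2) |Σ_i (x_i · y_{i+1} − x_{i+1} · y_i)| (indices mod n). Compute each cross term:
  (6)(5) − (1)(0) = 30
  (1)(3) − (1)(5) = -2
  (1)(5) − (-4)(3) = 17
  (-4)(-4) − (-1)(5) = 21
  (-1)(-5) − (1)(-4) = 9
  (1)(0) − (6)(-5) = 30
Sum = 105, so (signed) Area = 105/2 = 105/2, |Area| = 105/2.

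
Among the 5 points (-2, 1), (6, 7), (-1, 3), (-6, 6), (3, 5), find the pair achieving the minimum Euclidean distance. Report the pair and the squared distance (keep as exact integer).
Pair = ((-2, 1), (-1, 3)); squared distance = 5

Compute all C(5, 2) = 10 pairwise squared distances (x_i − x_j)² + (y_i − y_j)². The minimum is 5, attained by the pair ((-2, 1), (-1, 3)).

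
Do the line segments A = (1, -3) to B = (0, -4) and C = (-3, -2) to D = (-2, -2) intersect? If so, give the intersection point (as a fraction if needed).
No (intersection of containing lines falls outside at least one segment)

Parametrize and solve: t = -1, s = 5. At least one of these is outside [0, 1], so the segments do not intersect.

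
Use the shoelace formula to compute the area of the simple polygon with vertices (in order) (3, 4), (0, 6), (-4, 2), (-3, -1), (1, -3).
Area = 75/2

Shoelace formula: Area = (1/2) |Σ_i (x_i · y_{i+1} − x_{i+1} · y_i)| (indices mod n). Compute each cross term:
  (3)(6) − (0)(4) = 18
  (0)(2) − (-4)(6) = 24
  (-4)(-1) − (-3)(2) = 10
  (-3)(-3) − (1)(-1) = 10
  (1)(4) − (3)(-3) = 13
Sum = 75, so (signed) Area = 75/2 = 75/2, |Area| = 75/2.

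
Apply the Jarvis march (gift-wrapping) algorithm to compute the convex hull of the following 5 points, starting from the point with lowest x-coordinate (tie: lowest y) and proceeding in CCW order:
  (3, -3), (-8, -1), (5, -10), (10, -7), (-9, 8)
Hull (CCW) = [(-9, 8), (-8, -1), (5, -10), (10, -7)]

Jarvis march: at each step, from the current hull vertex p, select the next vertex q as the point such that every other point lies strictly to the left of (or on) the directed line p → q. (Equivalently: for every other point r, the cross product (q − p) × (r − p) ≥ 0.)
Starting point (lowest x, tie lowest y): (-9, 8). Wrap until returning to start. Resulting hull: (-9, 8), (-8, -1), (5, -10), (10, -7).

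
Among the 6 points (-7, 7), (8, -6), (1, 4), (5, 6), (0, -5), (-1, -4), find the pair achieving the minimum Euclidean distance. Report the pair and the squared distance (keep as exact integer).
Pair = ((0, -5), (-1, -4)); squared distance = 2

Compute all C(6, 2) = 15 pairwise squared distances (x_i − x_j)² + (y_i − y_j)². The minimum is 2, attained by the pair ((0, -5), (-1, -4)).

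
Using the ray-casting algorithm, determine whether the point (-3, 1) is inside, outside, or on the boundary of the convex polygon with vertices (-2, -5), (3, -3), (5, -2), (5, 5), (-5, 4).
The point (-3, 1) lies strictly inside the polygon

Cast a horizontal ray to the right from the query point and count how many polygon edges it crosses (each edge strictly once or zero times, handled with the usual half-open convention). 
Parity of crossings → odd ⇒ inside.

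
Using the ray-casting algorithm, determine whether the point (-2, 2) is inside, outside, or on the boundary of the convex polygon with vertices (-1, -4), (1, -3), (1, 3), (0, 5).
The point (-2, 2) lies strictly outside the polygon

Cast a horizontal ray to the right from the query point and count how many polygon edges it crosses (each edge strictly once or zero times, handled with the usual half-open convention). 
Parity of crossings → even ⇒ outside.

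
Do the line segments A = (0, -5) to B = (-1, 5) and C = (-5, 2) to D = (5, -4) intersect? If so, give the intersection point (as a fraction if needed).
Yes; intersection at (-20/47, -35/47) (t = 20/47 on AB, s = 43/94 on CD)

Parametrize AB as A + t(B − A) = (0 + -1 t, -5 + 10 t) and CD as C + s(D − C) = (-5 + 10 s, 2 + -6 s). Solve the linear system for (t, s). Determinant = 94 ≠ 0, so a unique intersection of the containing lines exists. Solution: t = 20/47, s = 43/94 — both in [0, 1], so the segments cross. Intersection point: (-20/47, -35/47).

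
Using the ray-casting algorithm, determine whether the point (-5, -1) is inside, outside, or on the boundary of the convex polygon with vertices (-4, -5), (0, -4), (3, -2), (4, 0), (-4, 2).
The point (-5, -1) lies strictly outside the polygon

Cast a horizontal ray to the right from the query point and count how many polygon edges it crosses (each edge strictly once or zero times, handled with the usual half-open convention). 
Parity of crossings → even ⇒ outside.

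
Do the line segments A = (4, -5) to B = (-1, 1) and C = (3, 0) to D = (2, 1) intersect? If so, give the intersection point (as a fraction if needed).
No (intersection of containing lines falls outside at least one segment)

Parametrize and solve: t = 4, s = 19. At least one of these is outside [0, 1], so the segments do not intersect.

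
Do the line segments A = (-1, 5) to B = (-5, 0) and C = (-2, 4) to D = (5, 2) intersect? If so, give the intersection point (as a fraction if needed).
Yes; intersection at (-79/43, 170/43) (t = 9/43 on AB, s = 1/43 on CD)

Parametrize AB as A + t(B − A) = (-1 + -4 t, 5 + -5 t) and CD as C + s(D − C) = (-2 + 7 s, 4 + -2 s). Solve the linear system for (t, s). Determinant = -43 ≠ 0, so a unique intersection of the containing lines exists. Solution: t = 9/43, s = 1/43 — both in [0, 1], so the segments cross. Intersection point: (-79/43, 170/43).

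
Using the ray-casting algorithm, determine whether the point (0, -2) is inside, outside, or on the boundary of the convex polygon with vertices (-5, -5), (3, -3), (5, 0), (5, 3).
The point (0, -2) lies strictly inside the polygon

Cast a horizontal ray to the right from the query point and count how many polygon edges it crosses (each edge strictly once or zero times, handled with the usual half-open convention). 
Parity of crossings → odd ⇒ inside.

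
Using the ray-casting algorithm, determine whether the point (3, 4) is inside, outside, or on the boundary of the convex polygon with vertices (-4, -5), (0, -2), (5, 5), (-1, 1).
The point (3, 4) lies strictly outside the polygon

Cast a horizontal ray to the right from the query point and count how many polygon edges it crosses (each edge strictly once or zero times, handled with the usual half-open convention). 
Parity of crossings → even ⇒ outside.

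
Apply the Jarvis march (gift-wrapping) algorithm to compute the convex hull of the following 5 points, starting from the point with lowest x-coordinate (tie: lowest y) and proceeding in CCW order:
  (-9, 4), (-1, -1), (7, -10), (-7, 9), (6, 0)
Hull (CCW) = [(-9, 4), (7, -10), (6, 0), (-7, 9)]

Jarvis march: at each step, from the current hull vertex p, select the next vertex q as the point such that every other point lies strictly to the left of (or on) the directed line p → q. (Equivalently: for every other point r, the cross product (q − p) × (r − p) ≥ 0.)
Starting point (lowest x, tie lowest y): (-9, 4). Wrap until returning to start. Resulting hull: (-9, 4), (7, -10), (6, 0), (-7, 9).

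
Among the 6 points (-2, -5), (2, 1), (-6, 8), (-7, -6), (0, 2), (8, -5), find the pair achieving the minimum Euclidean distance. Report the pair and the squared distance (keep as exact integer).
Pair = ((2, 1), (0, 2)); squared distance = 5

Compute all C(6, 2) = 15 pairwise squared distances (x_i − x_j)² + (y_i − y_j)². The minimum is 5, attained by the pair ((2, 1), (0, 2)).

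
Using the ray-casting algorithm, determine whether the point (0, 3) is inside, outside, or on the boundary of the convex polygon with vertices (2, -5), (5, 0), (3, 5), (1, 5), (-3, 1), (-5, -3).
The point (0, 3) lies strictly inside the polygon

Cast a horizontal ray to the right from the query point and count how many polygon edges it crosses (each edge strictly once or zero times, handled with the usual half-open convention). 
Parity of crossings → odd ⇒ inside.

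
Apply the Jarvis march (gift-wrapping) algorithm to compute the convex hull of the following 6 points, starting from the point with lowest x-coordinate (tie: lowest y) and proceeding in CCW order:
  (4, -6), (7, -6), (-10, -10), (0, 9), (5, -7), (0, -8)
Hull (CCW) = [(-10, -10), (5, -7), (7, -6), (0, 9)]

Jarvis march: at each step, from the current hull vertex p, select the next vertex q as the point such that every other point lies strictly to the left of (or on) the directed line p → q. (Equivalently: for every other point r, the cross product (q − p) × (r − p) ≥ 0.)
Starting point (lowest x, tie lowest y): (-10, -10). Wrap until returning to start. Resulting hull: (-10, -10), (5, -7), (7, -6), (0, 9).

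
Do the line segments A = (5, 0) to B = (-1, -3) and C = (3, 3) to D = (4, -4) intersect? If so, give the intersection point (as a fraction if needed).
Yes; intersection at (53/15, -11/15) (t = 11/45 on AB, s = 8/15 on CD)

Parametrize AB as A + t(B − A) = (5 + -6 t, 0 + -3 t) and CD as C + s(D − C) = (3 + 1 s, 3 + -7 s). Solve the linear system for (t, s). Determinant = -45 ≠ 0, so a unique intersection of the containing lines exists. Solution: t = 11/45, s = 8/15 — both in [0, 1], so the segments cross. Intersection point: (53/15, -11/15).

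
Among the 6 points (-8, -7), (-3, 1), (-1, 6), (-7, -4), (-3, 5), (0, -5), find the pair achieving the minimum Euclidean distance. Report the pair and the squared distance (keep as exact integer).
Pair = ((-1, 6), (-3, 5)); squared distance = 5

Compute all C(6, 2) = 15 pairwise squared distances (x_i − x_j)² + (y_i − y_j)². The minimum is 5, attained by the pair ((-1, 6), (-3, 5)).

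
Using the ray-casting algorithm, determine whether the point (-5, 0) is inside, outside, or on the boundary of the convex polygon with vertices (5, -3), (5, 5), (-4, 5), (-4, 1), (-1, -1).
The point (-5, 0) lies strictly outside the polygon

Cast a horizontal ray to the right from the query point and count how many polygon edges it crosses (each edge strictly once or zero times, handled with the usual half-open convention). 
Parity of crossings → even ⇒ outside.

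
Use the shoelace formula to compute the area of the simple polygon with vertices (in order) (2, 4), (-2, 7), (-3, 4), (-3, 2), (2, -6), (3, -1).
Area = 85/2

Shoelace formula: Area = (1/2) |Σ_i (x_i · y_{i+1} − x_{i+1} · y_i)| (indices mod n). Compute each cross term:
  (2)(7) − (-2)(4) = 22
  (-2)(4) − (-3)(7) = 13
  (-3)(2) − (-3)(4) = 6
  (-3)(-6) − (2)(2) = 14
  (2)(-1) − (3)(-6) = 16
  (3)(4) − (2)(-1) = 14
Sum = 85, so (signed) Area = 85/2 = 85/2, |Area| = 85/2.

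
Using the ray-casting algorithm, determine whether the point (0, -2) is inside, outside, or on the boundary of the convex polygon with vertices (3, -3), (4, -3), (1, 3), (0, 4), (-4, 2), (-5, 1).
The point (0, -2) lies strictly outside the polygon

Cast a horizontal ray to the right from the query point and count how many polygon edges it crosses (each edge strictly once or zero times, handled with the usual half-open convention). 
Parity of crossings → even ⇒ outside.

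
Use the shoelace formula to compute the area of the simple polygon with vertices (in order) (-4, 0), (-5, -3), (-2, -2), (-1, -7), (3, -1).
Area = 23

Shoelace formula: Area = (1/2) |Σ_i (x_i · y_{i+1} − x_{i+1} · y_i)| (indices mod n). Compute each cross term:
  (-4)(-3) − (-5)(0) = 12
  (-5)(-2) − (-2)(-3) = 4
  (-2)(-7) − (-1)(-2) = 12
  (-1)(-1) − (3)(-7) = 22
  (3)(0) − (-4)(-1) = -4
Sum = 46, so (signed) Area = 46/2 = 23, |Area| = 23.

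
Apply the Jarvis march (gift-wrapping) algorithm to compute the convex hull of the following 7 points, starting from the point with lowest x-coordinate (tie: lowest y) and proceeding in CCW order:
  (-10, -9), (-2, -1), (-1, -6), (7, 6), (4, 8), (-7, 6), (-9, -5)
Hull (CCW) = [(-10, -9), (-1, -6), (7, 6), (4, 8), (-7, 6)]

Jarvis march: at each step, from the current hull vertex p, select the next vertex q as the point such that every other point lies strictly to the left of (or on) the directed line p → q. (Equivalently: for every other point r, the cross product (q − p) × (r − p) ≥ 0.)
Starting point (lowest x, tie lowest y): (-10, -9). Wrap until returning to start. Resulting hull: (-10, -9), (-1, -6), (7, 6), (4, 8), (-7, 6).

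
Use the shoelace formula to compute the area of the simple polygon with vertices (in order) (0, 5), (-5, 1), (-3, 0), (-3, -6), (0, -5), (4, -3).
Area = 101/2

Shoelace formula: Area = (1/2) |Σ_i (x_i · y_{i+1} − x_{i+1} · y_i)| (indices mod n). Compute each cross term:
  (0)(1) − (-5)(5) = 25
  (-5)(0) − (-3)(1) = 3
  (-3)(-6) − (-3)(0) = 18
  (-3)(-5) − (0)(-6) = 15
  (0)(-3) − (4)(-5) = 20
  (4)(5) − (0)(-3) = 20
Sum = 101, so (signed) Area = 101/2 = 101/2, |Area| = 101/2.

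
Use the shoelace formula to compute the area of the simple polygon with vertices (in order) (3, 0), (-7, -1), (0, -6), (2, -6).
Area = 69/2

Shoelace formula: Area = (1/2) |Σ_i (x_i · y_{i+1} − x_{i+1} · y_i)| (indices mod n). Compute each cross term:
  (3)(-1) − (-7)(0) = -3
  (-7)(-6) − (0)(-1) = 42
  (0)(-6) − (2)(-6) = 12
  (2)(0) − (3)(-6) = 18
Sum = 69, so (signed) Area = 69/2 = 69/2, |Area| = 69/2.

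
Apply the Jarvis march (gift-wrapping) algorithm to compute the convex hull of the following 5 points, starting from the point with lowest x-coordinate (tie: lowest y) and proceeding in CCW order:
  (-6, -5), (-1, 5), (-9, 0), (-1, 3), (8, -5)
Hull (CCW) = [(-9, 0), (-6, -5), (8, -5), (-1, 5)]

Jarvis march: at each step, from the current hull vertex p, select the next vertex q as the point such that every other point lies strictly to the left of (or on) the directed line p → q. (Equivalently: for every other point r, the cross product (q − p) × (r − p) ≥ 0.)
Starting point (lowest x, tie lowest y): (-9, 0). Wrap until returning to start. Resulting hull: (-9, 0), (-6, -5), (8, -5), (-1, 5).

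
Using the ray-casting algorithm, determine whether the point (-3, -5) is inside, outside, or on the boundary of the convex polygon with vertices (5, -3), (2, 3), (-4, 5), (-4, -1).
The point (-3, -5) lies strictly outside the polygon

Cast a horizontal ray to the right from the query point and count how many polygon edges it crosses (each edge strictly once or zero times, handled with the usual half-open convention). 
Parity of crossings → even ⇒ outside.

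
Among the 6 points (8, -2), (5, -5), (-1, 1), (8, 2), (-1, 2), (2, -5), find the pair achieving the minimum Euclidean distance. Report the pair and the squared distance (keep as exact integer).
Pair = ((-1, 1), (-1, 2)); squared distance = 1

Compute all C(6, 2) = 15 pairwise squared distances (x_i − x_j)² + (y_i − y_j)². The minimum is 1, attained by the pair ((-1, 1), (-1, 2)).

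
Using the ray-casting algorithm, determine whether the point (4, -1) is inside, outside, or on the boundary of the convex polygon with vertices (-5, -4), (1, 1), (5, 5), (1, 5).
The point (4, -1) lies strictly outside the polygon

Cast a horizontal ray to the right from the query point and count how many polygon edges it crosses (each edge strictly once or zero times, handled with the usual half-open convention). 
Parity of crossings → even ⇒ outside.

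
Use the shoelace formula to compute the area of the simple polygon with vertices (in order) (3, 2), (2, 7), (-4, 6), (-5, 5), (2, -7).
Area = 117/2

Shoelace formula: Area = (1/2) |Σ_i (x_i · y_{i+1} − x_{i+1} · y_i)| (indices mod n). Compute each cross term:
  (3)(7) − (2)(2) = 17
  (2)(6) − (-4)(7) = 40
  (-4)(5) − (-5)(6) = 10
  (-5)(-7) − (2)(5) = 25
  (2)(2) − (3)(-7) = 25
Sum = 117, so (signed) Area = 117/2 = 117/2, |Area| = 117/2.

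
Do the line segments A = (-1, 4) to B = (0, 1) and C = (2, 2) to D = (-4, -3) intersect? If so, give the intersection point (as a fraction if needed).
No (intersection of containing lines falls outside at least one segment)

Parametrize and solve: t = 27/23, s = 7/23. At least one of these is outside [0, 1], so the segments do not intersect.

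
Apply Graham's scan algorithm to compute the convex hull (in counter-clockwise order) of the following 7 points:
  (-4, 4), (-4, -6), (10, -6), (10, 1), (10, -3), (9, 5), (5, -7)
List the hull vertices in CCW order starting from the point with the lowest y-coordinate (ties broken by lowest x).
Hull (CCW) = [(5, -7), (10, -6), (10, 1), (9, 5), (-4, 4), (-4, -6)]

Graham scan procedure:
  1. Find the pivot p₀ = point with lowest y (tie → lowest x): (5, -7).
  2. Sort the remaining points by polar angle around p₀.
  3. Walk through sorted points, maintaining a stack; pop the top while the last three entries make a non-left turn (cross product ≤ 0).
  4. Final stack is the convex hull in CCW order: (5, -7), (10, -6), (10, 1), (9, 5), (-4, 4), (-4, -6).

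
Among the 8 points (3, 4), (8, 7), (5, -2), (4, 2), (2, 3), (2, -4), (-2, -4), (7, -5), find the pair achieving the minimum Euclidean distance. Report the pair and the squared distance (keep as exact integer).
Pair = ((3, 4), (2, 3)); squared distance = 2

Compute all C(8, 2) = 28 pairwise squared distances (x_i − x_j)² + (y_i − y_j)². The minimum is 2, attained by the pair ((3, 4), (2, 3)).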